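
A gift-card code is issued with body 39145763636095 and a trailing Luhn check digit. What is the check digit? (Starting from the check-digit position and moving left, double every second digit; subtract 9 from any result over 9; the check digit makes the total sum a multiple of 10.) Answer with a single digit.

Partial digits right→left: 5 9 0 6 3 6 3 6 7 5 4 1 9 3
Double every second digit counting from the check-digit position (so the 1st, 3rd, 5th, ... of the partial from the right).
  doubled (with −9 where >9): 1 0 6 6 5 8 9 → sum 35
  kept as-is: 9 6 6 6 5 1 3 → sum 36
Total = 35 + 36 = 71.
Check digit = (10 − (71 mod 10)) mod 10 = 9.

9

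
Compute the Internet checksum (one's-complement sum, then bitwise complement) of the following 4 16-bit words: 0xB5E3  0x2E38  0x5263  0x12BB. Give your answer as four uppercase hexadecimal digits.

B6C5

One's-complement addition (fold any carry out of bit 15 back into bit 0):
  0xB5E3 + 0x2E38 = 0x0E41B
  0xE41B + 0x5263 = 0x1367E → wrap carry → 0x367F
  0x367F + 0x12BB = 0x0493A
One's-complement sum = 0x493A.
Checksum = ~0x493A & 0xFFFF = 0xB6C5.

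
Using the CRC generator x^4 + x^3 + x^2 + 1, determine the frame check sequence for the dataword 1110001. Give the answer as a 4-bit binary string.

0011

Append 4 zeros: 11100010000. Divide by 11101 (XOR where the leading bit is 1):
  pos 0: 11100 XOR 11101 = 00001
  pos 4: 10100 XOR 11101 = 01001
  pos 5: 10010 XOR 11101 = 01111
  pos 6: 11110 XOR 11101 = 00011
Remainder (last 4 bits) = 0011. This is the CRC / FCS.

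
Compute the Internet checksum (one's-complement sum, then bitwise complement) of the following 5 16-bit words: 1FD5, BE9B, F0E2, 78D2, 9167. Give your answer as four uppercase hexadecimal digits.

One's-complement addition (fold any carry out of bit 15 back into bit 0):
  0x1FD5 + 0xBE9B = 0x0DE70
  0xDE70 + 0xF0E2 = 0x1CF52 → wrap carry → 0xCF53
  0xCF53 + 0x78D2 = 0x14825 → wrap carry → 0x4826
  0x4826 + 0x9167 = 0x0D98D
One's-complement sum = 0xD98D.
Checksum = ~0xD98D & 0xFFFF = 0x2672.

2672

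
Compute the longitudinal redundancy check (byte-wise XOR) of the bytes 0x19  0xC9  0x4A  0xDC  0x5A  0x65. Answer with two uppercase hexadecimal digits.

79

XOR the bytes together:
  start with 0x19
  0x19 ⊕ 0xC9 = 0xD0
  0xD0 ⊕ 0x4A = 0x9A
  0x9A ⊕ 0xDC = 0x46
  0x46 ⊕ 0x5A = 0x1C
  0x1C ⊕ 0x65 = 0x79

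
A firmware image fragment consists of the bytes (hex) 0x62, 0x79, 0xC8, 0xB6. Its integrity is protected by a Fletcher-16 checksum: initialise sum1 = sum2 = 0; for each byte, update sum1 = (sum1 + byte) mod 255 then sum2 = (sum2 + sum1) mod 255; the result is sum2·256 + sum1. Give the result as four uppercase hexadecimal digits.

3E5B

Running sums (mod 255):
  after byte 0 (0x62): sum1=98, sum2=98
  after byte 1 (0x79): sum1=219, sum2=62
  after byte 2 (0xC8): sum1=164, sum2=226
  after byte 3 (0xB6): sum1=91, sum2=62
Checksum = sum2·256 + sum1 = 62·256 + 91 = 15963 = 0x3E5B.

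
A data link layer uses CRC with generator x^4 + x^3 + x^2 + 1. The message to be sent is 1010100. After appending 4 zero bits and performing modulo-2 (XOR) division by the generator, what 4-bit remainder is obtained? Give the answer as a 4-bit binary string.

0100

Append 4 zeros: 10101000000. Divide by 11101 (XOR where the leading bit is 1):
  pos 0: 10101 XOR 11101 = 01000
  pos 1: 10000 XOR 11101 = 01101
  pos 2: 11010 XOR 11101 = 00111
  pos 4: 11100 XOR 11101 = 00001
Remainder (last 4 bits) = 0100. This is the CRC / FCS.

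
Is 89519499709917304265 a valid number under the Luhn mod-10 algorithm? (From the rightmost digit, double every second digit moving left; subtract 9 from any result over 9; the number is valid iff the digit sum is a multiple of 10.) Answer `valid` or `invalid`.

From the right, keep odd positions and double even positions (subtract 9 from any doubled value over 9):
  doubled (positions 2,4,...): 3 8 6 2 9 5 9 9 1 7 → sum 59
  kept (positions 1,3,...): 5 2 0 7 9 0 9 4 1 9 → sum 46
Total = 105.
105 mod 10 = 5, so the number is invalid.

invalid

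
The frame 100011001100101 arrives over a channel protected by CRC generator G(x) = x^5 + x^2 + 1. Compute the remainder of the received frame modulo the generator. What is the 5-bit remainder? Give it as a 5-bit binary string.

Modulo-2 division of 100011001100101 by 100101:
  pos 0: 100011 XOR 100101 = 000110
  pos 3: 110001 XOR 100101 = 010100
  pos 4: 101001 XOR 100101 = 001100
  pos 6: 110000 XOR 100101 = 010101
  pos 7: 101011 XOR 100101 = 001110
  pos 9: 111001 XOR 100101 = 011100
Remainder = 11100 (nonzero — an error is detected).

11100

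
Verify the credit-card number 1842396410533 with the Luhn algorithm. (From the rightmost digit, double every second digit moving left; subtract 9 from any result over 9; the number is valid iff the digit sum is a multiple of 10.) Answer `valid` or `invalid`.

From the right, keep odd positions and double even positions (subtract 9 from any doubled value over 9):
  doubled (positions 2,4,...): 6 0 8 9 4 7 → sum 34
  kept (positions 1,3,...): 3 5 1 6 3 4 1 → sum 23
Total = 57.
57 mod 10 = 7, so the number is invalid.

invalid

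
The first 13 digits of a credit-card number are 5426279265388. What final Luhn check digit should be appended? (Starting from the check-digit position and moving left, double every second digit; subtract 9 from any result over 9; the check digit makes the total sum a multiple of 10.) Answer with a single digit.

4

Partial digits right→left: 8 8 3 5 6 2 9 7 2 6 2 4 5
Double every second digit counting from the check-digit position (so the 1st, 3rd, 5th, ... of the partial from the right).
  doubled (with −9 where >9): 7 6 3 9 4 4 1 → sum 34
  kept as-is: 8 5 2 7 6 4 → sum 32
Total = 34 + 32 = 66.
Check digit = (10 − (66 mod 10)) mod 10 = 4.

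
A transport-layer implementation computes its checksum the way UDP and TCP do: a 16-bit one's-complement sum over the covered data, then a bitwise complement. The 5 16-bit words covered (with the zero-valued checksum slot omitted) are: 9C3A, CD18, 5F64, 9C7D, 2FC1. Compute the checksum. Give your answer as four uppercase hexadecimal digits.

One's-complement addition (fold any carry out of bit 15 back into bit 0):
  0x9C3A + 0xCD18 = 0x16952 → wrap carry → 0x6953
  0x6953 + 0x5F64 = 0x0C8B7
  0xC8B7 + 0x9C7D = 0x16534 → wrap carry → 0x6535
  0x6535 + 0x2FC1 = 0x094F6
One's-complement sum = 0x94F6.
Checksum = ~0x94F6 & 0xFFFF = 0x6B09.

6B09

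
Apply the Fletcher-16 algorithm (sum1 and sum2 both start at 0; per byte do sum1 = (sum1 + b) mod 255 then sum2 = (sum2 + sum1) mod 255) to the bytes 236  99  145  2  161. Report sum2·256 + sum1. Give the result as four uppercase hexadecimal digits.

8885

Running sums (mod 255):
  after byte 0 (236): sum1=236, sum2=236
  after byte 1 (99): sum1=80, sum2=61
  after byte 2 (145): sum1=225, sum2=31
  after byte 3 (2): sum1=227, sum2=3
  after byte 4 (161): sum1=133, sum2=136
Checksum = sum2·256 + sum1 = 136·256 + 133 = 34949 = 0x8885.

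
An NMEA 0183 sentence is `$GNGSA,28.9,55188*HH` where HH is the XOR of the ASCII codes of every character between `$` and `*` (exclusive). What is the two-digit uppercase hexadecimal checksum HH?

70

XOR the ASCII codes of the payload characters:
  'G' = 0x47 → acc = 0x47
  'N' = 0x4E → acc = 0x09
  'G' = 0x47 → acc = 0x4E
  'S' = 0x53 → acc = 0x1D
  'A' = 0x41 → acc = 0x5C
  ',' = 0x2C → acc = 0x70
  '2' = 0x32 → acc = 0x42
  '8' = 0x38 → acc = 0x7A
  '.' = 0x2E → acc = 0x54
  '9' = 0x39 → acc = 0x6D
  ',' = 0x2C → acc = 0x41
  '5' = 0x35 → acc = 0x74
  '5' = 0x35 → acc = 0x41
  '1' = 0x31 → acc = 0x70
  '8' = 0x38 → acc = 0x48
  '8' = 0x38 → acc = 0x70
Checksum = 0x70.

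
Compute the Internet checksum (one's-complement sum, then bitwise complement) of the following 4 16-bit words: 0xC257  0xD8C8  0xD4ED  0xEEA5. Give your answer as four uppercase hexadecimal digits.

A14B

One's-complement addition (fold any carry out of bit 15 back into bit 0):
  0xC257 + 0xD8C8 = 0x19B1F → wrap carry → 0x9B20
  0x9B20 + 0xD4ED = 0x1700D → wrap carry → 0x700E
  0x700E + 0xEEA5 = 0x15EB3 → wrap carry → 0x5EB4
One's-complement sum = 0x5EB4.
Checksum = ~0x5EB4 & 0xFFFF = 0xA14B.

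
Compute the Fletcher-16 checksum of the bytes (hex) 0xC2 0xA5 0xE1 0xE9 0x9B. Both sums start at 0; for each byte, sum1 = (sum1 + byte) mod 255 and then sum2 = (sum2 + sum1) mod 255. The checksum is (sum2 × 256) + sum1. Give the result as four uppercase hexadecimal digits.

Running sums (mod 255):
  after byte 0 (0xC2): sum1=194, sum2=194
  after byte 1 (0xA5): sum1=104, sum2=43
  after byte 2 (0xE1): sum1=74, sum2=117
  after byte 3 (0xE9): sum1=52, sum2=169
  after byte 4 (0x9B): sum1=207, sum2=121
Checksum = sum2·256 + sum1 = 121·256 + 207 = 31183 = 0x79CF.

79CF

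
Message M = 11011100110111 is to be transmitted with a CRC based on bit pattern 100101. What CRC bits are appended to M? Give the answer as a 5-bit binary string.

11110

Append 5 zeros: 1101110011011100000. Divide by 100101 (XOR where the leading bit is 1):
  pos 0: 110111 XOR 100101 = 010010
  pos 1: 100100 XOR 100101 = 000001
  pos 6: 101101 XOR 100101 = 001000
  pos 8: 100011 XOR 100101 = 000110
  pos 11: 110000 XOR 100101 = 010101
  pos 12: 101010 XOR 100101 = 001111
Remainder (last 5 bits) = 11110. This is the CRC / FCS.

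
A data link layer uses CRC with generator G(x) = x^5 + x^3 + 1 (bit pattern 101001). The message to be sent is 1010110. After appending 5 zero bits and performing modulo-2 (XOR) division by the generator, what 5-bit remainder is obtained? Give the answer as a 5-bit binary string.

Append 5 zeros: 101011000000. Divide by 101001 (XOR where the leading bit is 1):
  pos 0: 101011 XOR 101001 = 000010
  pos 4: 100000 XOR 101001 = 001001
  pos 6: 100100 XOR 101001 = 001101
Remainder (last 5 bits) = 01101. This is the CRC / FCS.

01101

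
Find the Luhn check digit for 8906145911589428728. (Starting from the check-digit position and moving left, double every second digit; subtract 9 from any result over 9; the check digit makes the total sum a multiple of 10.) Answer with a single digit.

Partial digits right→left: 8 2 7 8 2 4 9 8 5 1 1 9 5 4 1 6 0 9 8
Double every second digit counting from the check-digit position (so the 1st, 3rd, 5th, ... of the partial from the right).
  doubled (with −9 where >9): 7 5 4 9 1 2 1 2 0 7 → sum 38
  kept as-is: 2 8 4 8 1 9 4 6 9 → sum 51
Total = 38 + 51 = 89.
Check digit = (10 − (89 mod 10)) mod 10 = 1.

1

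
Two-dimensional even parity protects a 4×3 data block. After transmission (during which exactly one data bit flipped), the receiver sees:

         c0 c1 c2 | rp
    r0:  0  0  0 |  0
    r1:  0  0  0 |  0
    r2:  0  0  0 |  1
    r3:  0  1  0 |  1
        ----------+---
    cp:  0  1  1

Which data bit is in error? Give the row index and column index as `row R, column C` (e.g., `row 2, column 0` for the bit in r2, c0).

row 2, column 2

Recompute each row's even parity and compare to rp:
  r0: data parity 0, sent rp 0 → ok
  r1: data parity 0, sent rp 0 → ok
  r2: data parity 0, sent rp 1 → mismatch
  r3: data parity 1, sent rp 1 → ok
Recompute each column's even parity and compare to cp:
  c0: data parity 0, sent cp 0 → ok
  c1: data parity 1, sent cp 1 → ok
  c2: data parity 0, sent cp 1 → mismatch
Exactly one row (r2) and one column (c2) fail → the flipped bit is at their intersection.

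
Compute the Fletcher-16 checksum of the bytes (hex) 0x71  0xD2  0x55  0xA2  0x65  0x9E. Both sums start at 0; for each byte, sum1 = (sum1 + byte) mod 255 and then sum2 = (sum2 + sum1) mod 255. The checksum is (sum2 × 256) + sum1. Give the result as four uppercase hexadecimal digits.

Running sums (mod 255):
  after byte 0 (0x71): sum1=113, sum2=113
  after byte 1 (0xD2): sum1=68, sum2=181
  after byte 2 (0x55): sum1=153, sum2=79
  after byte 3 (0xA2): sum1=60, sum2=139
  after byte 4 (0x65): sum1=161, sum2=45
  after byte 5 (0x9E): sum1=64, sum2=109
Checksum = sum2·256 + sum1 = 109·256 + 64 = 27968 = 0x6D40.

6D40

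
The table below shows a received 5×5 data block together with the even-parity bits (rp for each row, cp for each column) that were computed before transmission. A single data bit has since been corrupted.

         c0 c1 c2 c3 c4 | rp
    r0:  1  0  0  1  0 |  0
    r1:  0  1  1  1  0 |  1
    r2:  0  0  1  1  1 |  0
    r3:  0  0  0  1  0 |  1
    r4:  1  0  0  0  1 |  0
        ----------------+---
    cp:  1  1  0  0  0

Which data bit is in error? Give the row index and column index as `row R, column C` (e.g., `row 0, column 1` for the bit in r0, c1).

Recompute each row's even parity and compare to rp:
  r0: data parity 0, sent rp 0 → ok
  r1: data parity 1, sent rp 1 → ok
  r2: data parity 1, sent rp 0 → mismatch
  r3: data parity 1, sent rp 1 → ok
  r4: data parity 0, sent rp 0 → ok
Recompute each column's even parity and compare to cp:
  c0: data parity 0, sent cp 1 → mismatch
  c1: data parity 1, sent cp 1 → ok
  c2: data parity 0, sent cp 0 → ok
  c3: data parity 0, sent cp 0 → ok
  c4: data parity 0, sent cp 0 → ok
Exactly one row (r2) and one column (c0) fail → the flipped bit is at their intersection.

row 2, column 0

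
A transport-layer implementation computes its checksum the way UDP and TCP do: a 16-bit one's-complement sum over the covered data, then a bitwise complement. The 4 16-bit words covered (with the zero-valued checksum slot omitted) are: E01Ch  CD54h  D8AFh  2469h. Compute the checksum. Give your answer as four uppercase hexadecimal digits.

5575

One's-complement addition (fold any carry out of bit 15 back into bit 0):
  0xE01C + 0xCD54 = 0x1AD70 → wrap carry → 0xAD71
  0xAD71 + 0xD8AF = 0x18620 → wrap carry → 0x8621
  0x8621 + 0x2469 = 0x0AA8A
One's-complement sum = 0xAA8A.
Checksum = ~0xAA8A & 0xFFFF = 0x5575.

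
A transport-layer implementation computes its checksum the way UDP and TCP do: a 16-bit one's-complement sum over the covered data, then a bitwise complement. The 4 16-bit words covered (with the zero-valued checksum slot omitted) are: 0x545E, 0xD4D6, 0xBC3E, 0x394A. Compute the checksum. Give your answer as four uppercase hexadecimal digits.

E141

One's-complement addition (fold any carry out of bit 15 back into bit 0):
  0x545E + 0xD4D6 = 0x12934 → wrap carry → 0x2935
  0x2935 + 0xBC3E = 0x0E573
  0xE573 + 0x394A = 0x11EBD → wrap carry → 0x1EBE
One's-complement sum = 0x1EBE.
Checksum = ~0x1EBE & 0xFFFF = 0xE141.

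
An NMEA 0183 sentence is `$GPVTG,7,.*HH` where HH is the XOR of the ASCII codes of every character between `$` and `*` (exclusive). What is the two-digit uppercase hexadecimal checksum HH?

XOR the ASCII codes of the payload characters:
  'G' = 0x47 → acc = 0x47
  'P' = 0x50 → acc = 0x17
  'V' = 0x56 → acc = 0x41
  'T' = 0x54 → acc = 0x15
  'G' = 0x47 → acc = 0x52
  ',' = 0x2C → acc = 0x7E
  '7' = 0x37 → acc = 0x49
  ',' = 0x2C → acc = 0x65
  '.' = 0x2E → acc = 0x4B
Checksum = 0x4B.

4B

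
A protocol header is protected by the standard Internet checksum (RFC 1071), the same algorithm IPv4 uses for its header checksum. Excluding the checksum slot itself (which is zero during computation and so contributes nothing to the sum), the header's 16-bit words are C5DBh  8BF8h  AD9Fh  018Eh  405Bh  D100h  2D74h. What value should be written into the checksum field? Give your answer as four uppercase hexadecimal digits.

C02D

One's-complement addition (fold any carry out of bit 15 back into bit 0):
  0xC5DB + 0x8BF8 = 0x151D3 → wrap carry → 0x51D4
  0x51D4 + 0xAD9F = 0x0FF73
  0xFF73 + 0x018E = 0x10101 → wrap carry → 0x0102
  0x0102 + 0x405B = 0x0415D
  0x415D + 0xD100 = 0x1125D → wrap carry → 0x125E
  0x125E + 0x2D74 = 0x03FD2
One's-complement sum = 0x3FD2.
Checksum = ~0x3FD2 & 0xFFFF = 0xC02D.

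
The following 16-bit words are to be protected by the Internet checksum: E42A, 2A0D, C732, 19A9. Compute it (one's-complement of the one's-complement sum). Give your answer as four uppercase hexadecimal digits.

10EC

One's-complement addition (fold any carry out of bit 15 back into bit 0):
  0xE42A + 0x2A0D = 0x10E37 → wrap carry → 0x0E38
  0x0E38 + 0xC732 = 0x0D56A
  0xD56A + 0x19A9 = 0x0EF13
One's-complement sum = 0xEF13.
Checksum = ~0xEF13 & 0xFFFF = 0x10EC.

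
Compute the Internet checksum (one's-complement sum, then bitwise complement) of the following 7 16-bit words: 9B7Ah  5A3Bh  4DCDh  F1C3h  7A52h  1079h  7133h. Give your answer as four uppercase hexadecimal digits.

One's-complement addition (fold any carry out of bit 15 back into bit 0):
  0x9B7A + 0x5A3B = 0x0F5B5
  0xF5B5 + 0x4DCD = 0x14382 → wrap carry → 0x4383
  0x4383 + 0xF1C3 = 0x13546 → wrap carry → 0x3547
  0x3547 + 0x7A52 = 0x0AF99
  0xAF99 + 0x1079 = 0x0C012
  0xC012 + 0x7133 = 0x13145 → wrap carry → 0x3146
One's-complement sum = 0x3146.
Checksum = ~0x3146 & 0xFFFF = 0xCEB9.

CEB9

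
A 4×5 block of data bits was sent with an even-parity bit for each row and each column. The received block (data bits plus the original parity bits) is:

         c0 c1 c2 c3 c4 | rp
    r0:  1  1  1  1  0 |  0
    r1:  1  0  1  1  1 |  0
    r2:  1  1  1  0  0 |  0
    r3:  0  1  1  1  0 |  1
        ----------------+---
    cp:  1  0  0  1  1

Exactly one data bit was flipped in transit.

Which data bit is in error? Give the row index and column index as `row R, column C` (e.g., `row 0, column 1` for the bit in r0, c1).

row 2, column 1

Recompute each row's even parity and compare to rp:
  r0: data parity 0, sent rp 0 → ok
  r1: data parity 0, sent rp 0 → ok
  r2: data parity 1, sent rp 0 → mismatch
  r3: data parity 1, sent rp 1 → ok
Recompute each column's even parity and compare to cp:
  c0: data parity 1, sent cp 1 → ok
  c1: data parity 1, sent cp 0 → mismatch
  c2: data parity 0, sent cp 0 → ok
  c3: data parity 1, sent cp 1 → ok
  c4: data parity 1, sent cp 1 → ok
Exactly one row (r2) and one column (c1) fail → the flipped bit is at their intersection.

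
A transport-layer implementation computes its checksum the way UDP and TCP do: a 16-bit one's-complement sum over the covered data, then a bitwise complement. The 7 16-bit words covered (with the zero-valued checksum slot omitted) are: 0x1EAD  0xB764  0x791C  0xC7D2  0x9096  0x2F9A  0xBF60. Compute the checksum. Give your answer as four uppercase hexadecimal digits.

One's-complement addition (fold any carry out of bit 15 back into bit 0):
  0x1EAD + 0xB764 = 0x0D611
  0xD611 + 0x791C = 0x14F2D → wrap carry → 0x4F2E
  0x4F2E + 0xC7D2 = 0x11700 → wrap carry → 0x1701
  0x1701 + 0x9096 = 0x0A797
  0xA797 + 0x2F9A = 0x0D731
  0xD731 + 0xBF60 = 0x19691 → wrap carry → 0x9692
One's-complement sum = 0x9692.
Checksum = ~0x9692 & 0xFFFF = 0x696D.

696D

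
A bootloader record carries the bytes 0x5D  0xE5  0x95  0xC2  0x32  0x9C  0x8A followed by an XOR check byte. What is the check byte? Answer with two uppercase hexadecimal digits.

XOR the bytes together:
  start with 0x5D
  0x5D ⊕ 0xE5 = 0xB8
  0xB8 ⊕ 0x95 = 0x2D
  0x2D ⊕ 0xC2 = 0xEF
  0xEF ⊕ 0x32 = 0xDD
  0xDD ⊕ 0x9C = 0x41
  0x41 ⊕ 0x8A = 0xCB

CB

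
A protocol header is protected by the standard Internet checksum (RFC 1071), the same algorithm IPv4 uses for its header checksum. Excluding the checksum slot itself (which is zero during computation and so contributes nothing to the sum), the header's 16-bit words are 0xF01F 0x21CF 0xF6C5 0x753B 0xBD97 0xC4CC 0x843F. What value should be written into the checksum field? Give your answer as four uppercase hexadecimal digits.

7B6B

One's-complement addition (fold any carry out of bit 15 back into bit 0):
  0xF01F + 0x21CF = 0x111EE → wrap carry → 0x11EF
  0x11EF + 0xF6C5 = 0x108B4 → wrap carry → 0x08B5
  0x08B5 + 0x753B = 0x07DF0
  0x7DF0 + 0xBD97 = 0x13B87 → wrap carry → 0x3B88
  0x3B88 + 0xC4CC = 0x10054 → wrap carry → 0x0055
  0x0055 + 0x843F = 0x08494
One's-complement sum = 0x8494.
Checksum = ~0x8494 & 0xFFFF = 0x7B6B.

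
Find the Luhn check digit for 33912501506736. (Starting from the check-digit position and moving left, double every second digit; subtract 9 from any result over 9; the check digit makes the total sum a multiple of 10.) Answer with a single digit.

3

Partial digits right→left: 6 3 7 6 0 5 1 0 5 2 1 9 3 3
Double every second digit counting from the check-digit position (so the 1st, 3rd, 5th, ... of the partial from the right).
  doubled (with −9 where >9): 3 5 0 2 1 2 6 → sum 19
  kept as-is: 3 6 5 0 2 9 3 → sum 28
Total = 19 + 28 = 47.
Check digit = (10 − (47 mod 10)) mod 10 = 3.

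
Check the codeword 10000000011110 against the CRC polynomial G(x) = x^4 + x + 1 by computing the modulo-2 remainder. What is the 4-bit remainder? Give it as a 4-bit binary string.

0000

Modulo-2 division of 10000000011110 by 10011:
  pos 0: 10000 XOR 10011 = 00011
  pos 3: 11000 XOR 10011 = 01011
  pos 4: 10110 XOR 10011 = 00101
  pos 6: 10111 XOR 10011 = 00100
  pos 8: 10011 XOR 10011 = 00000
Remainder = 0000 (zero — the frame passes the CRC check).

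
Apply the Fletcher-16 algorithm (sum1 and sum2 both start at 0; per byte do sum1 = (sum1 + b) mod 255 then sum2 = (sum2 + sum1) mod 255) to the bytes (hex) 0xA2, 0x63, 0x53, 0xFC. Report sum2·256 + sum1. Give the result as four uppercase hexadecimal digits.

5856

Running sums (mod 255):
  after byte 0 (0xA2): sum1=162, sum2=162
  after byte 1 (0x63): sum1=6, sum2=168
  after byte 2 (0x53): sum1=89, sum2=2
  after byte 3 (0xFC): sum1=86, sum2=88
Checksum = sum2·256 + sum1 = 88·256 + 86 = 22614 = 0x5856.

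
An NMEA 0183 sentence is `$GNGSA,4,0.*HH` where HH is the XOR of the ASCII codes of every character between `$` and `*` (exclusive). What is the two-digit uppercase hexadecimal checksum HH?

XOR the ASCII codes of the payload characters:
  'G' = 0x47 → acc = 0x47
  'N' = 0x4E → acc = 0x09
  'G' = 0x47 → acc = 0x4E
  'S' = 0x53 → acc = 0x1D
  'A' = 0x41 → acc = 0x5C
  ',' = 0x2C → acc = 0x70
  '4' = 0x34 → acc = 0x44
  ',' = 0x2C → acc = 0x68
  '0' = 0x30 → acc = 0x58
  '.' = 0x2E → acc = 0x76
Checksum = 0x76.

76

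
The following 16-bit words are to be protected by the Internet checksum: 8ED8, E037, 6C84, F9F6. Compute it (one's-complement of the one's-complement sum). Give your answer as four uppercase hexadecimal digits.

One's-complement addition (fold any carry out of bit 15 back into bit 0):
  0x8ED8 + 0xE037 = 0x16F0F → wrap carry → 0x6F10
  0x6F10 + 0x6C84 = 0x0DB94
  0xDB94 + 0xF9F6 = 0x1D58A → wrap carry → 0xD58B
One's-complement sum = 0xD58B.
Checksum = ~0xD58B & 0xFFFF = 0x2A74.

2A74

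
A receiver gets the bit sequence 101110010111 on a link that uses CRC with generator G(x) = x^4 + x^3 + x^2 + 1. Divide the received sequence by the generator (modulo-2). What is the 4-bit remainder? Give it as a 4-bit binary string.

0000

Modulo-2 division of 101110010111 by 11101:
  pos 0: 10111 XOR 11101 = 01010
  pos 1: 10100 XOR 11101 = 01001
  pos 2: 10010 XOR 11101 = 01111
  pos 3: 11111 XOR 11101 = 00010
  pos 6: 10011 XOR 11101 = 01110
  pos 7: 11101 XOR 11101 = 00000
Remainder = 0000 (zero — the frame passes the CRC check).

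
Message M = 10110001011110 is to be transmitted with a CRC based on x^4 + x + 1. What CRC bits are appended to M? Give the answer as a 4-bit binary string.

1111

Append 4 zeros: 101100010111100000. Divide by 10011 (XOR where the leading bit is 1):
  pos 0: 10110 XOR 10011 = 00101
  pos 2: 10100 XOR 10011 = 00111
  pos 4: 11110 XOR 10011 = 01101
  pos 5: 11011 XOR 10011 = 01000
  pos 6: 10001 XOR 10011 = 00010
  pos 9: 10110 XOR 10011 = 00101
  pos 11: 10100 XOR 10011 = 00111
  pos 13: 11100 XOR 10011 = 01111
Remainder (last 4 bits) = 1111. This is the CRC / FCS.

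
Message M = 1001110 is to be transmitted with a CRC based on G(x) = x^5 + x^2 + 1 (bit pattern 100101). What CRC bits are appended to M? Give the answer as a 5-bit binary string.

Append 5 zeros: 100111000000. Divide by 100101 (XOR where the leading bit is 1):
  pos 0: 100111 XOR 100101 = 000010
  pos 4: 100000 XOR 100101 = 000101
Remainder (last 5 bits) = 10100. This is the CRC / FCS.

10100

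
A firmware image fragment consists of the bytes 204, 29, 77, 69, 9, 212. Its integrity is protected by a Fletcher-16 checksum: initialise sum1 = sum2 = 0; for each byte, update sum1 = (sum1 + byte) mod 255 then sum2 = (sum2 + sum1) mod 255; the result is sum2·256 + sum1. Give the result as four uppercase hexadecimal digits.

4A5A

Running sums (mod 255):
  after byte 0 (204): sum1=204, sum2=204
  after byte 1 (29): sum1=233, sum2=182
  after byte 2 (77): sum1=55, sum2=237
  after byte 3 (69): sum1=124, sum2=106
  after byte 4 (9): sum1=133, sum2=239
  after byte 5 (212): sum1=90, sum2=74
Checksum = sum2·256 + sum1 = 74·256 + 90 = 19034 = 0x4A5A.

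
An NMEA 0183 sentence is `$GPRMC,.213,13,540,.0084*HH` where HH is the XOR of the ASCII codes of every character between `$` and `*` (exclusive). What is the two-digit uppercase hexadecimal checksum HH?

XOR the ASCII codes of the payload characters:
  'G' = 0x47 → acc = 0x47
  'P' = 0x50 → acc = 0x17
  'R' = 0x52 → acc = 0x45
  'M' = 0x4D → acc = 0x08
  'C' = 0x43 → acc = 0x4B
  ',' = 0x2C → acc = 0x67
  '.' = 0x2E → acc = 0x49
  '2' = 0x32 → acc = 0x7B
  '1' = 0x31 → acc = 0x4A
  '3' = 0x33 → acc = 0x79
  ',' = 0x2C → acc = 0x55
  '1' = 0x31 → acc = 0x64
  '3' = 0x33 → acc = 0x57
  ',' = 0x2C → acc = 0x7B
  '5' = 0x35 → acc = 0x4E
  '4' = 0x34 → acc = 0x7A
  '0' = 0x30 → acc = 0x4A
  ',' = 0x2C → acc = 0x66
  '.' = 0x2E → acc = 0x48
  '0' = 0x30 → acc = 0x78
  '0' = 0x30 → acc = 0x48
  '8' = 0x38 → acc = 0x70
  '4' = 0x34 → acc = 0x44
Checksum = 0x44.

44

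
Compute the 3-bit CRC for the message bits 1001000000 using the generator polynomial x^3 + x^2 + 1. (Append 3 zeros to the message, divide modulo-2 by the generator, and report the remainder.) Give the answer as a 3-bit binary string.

Append 3 zeros: 1001000000000. Divide by 1101 (XOR where the leading bit is 1):
  pos 0: 1001 XOR 1101 = 0100
  pos 1: 1000 XOR 1101 = 0101
  pos 2: 1010 XOR 1101 = 0111
  pos 3: 1110 XOR 1101 = 0011
  pos 5: 1100 XOR 1101 = 0001
  pos 8: 1000 XOR 1101 = 0101
  pos 9: 1010 XOR 1101 = 0111
Remainder (last 3 bits) = 111. This is the CRC / FCS.

111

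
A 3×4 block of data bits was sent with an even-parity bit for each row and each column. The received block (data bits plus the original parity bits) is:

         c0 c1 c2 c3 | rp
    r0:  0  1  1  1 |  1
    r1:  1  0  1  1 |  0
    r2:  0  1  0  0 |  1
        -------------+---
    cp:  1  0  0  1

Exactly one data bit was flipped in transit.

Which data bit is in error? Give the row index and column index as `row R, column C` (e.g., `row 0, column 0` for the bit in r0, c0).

Recompute each row's even parity and compare to rp:
  r0: data parity 1, sent rp 1 → ok
  r1: data parity 1, sent rp 0 → mismatch
  r2: data parity 1, sent rp 1 → ok
Recompute each column's even parity and compare to cp:
  c0: data parity 1, sent cp 1 → ok
  c1: data parity 0, sent cp 0 → ok
  c2: data parity 0, sent cp 0 → ok
  c3: data parity 0, sent cp 1 → mismatch
Exactly one row (r1) and one column (c3) fail → the flipped bit is at their intersection.

row 1, column 3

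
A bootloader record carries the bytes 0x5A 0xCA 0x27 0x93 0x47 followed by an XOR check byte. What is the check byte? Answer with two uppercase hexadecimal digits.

63

XOR the bytes together:
  start with 0x5A
  0x5A ⊕ 0xCA = 0x90
  0x90 ⊕ 0x27 = 0xB7
  0xB7 ⊕ 0x93 = 0x24
  0x24 ⊕ 0x47 = 0x63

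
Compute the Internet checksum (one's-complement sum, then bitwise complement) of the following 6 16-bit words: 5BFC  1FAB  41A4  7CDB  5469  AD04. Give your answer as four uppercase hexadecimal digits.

One's-complement addition (fold any carry out of bit 15 back into bit 0):
  0x5BFC + 0x1FAB = 0x07BA7
  0x7BA7 + 0x41A4 = 0x0BD4B
  0xBD4B + 0x7CDB = 0x13A26 → wrap carry → 0x3A27
  0x3A27 + 0x5469 = 0x08E90
  0x8E90 + 0xAD04 = 0x13B94 → wrap carry → 0x3B95
One's-complement sum = 0x3B95.
Checksum = ~0x3B95 & 0xFFFF = 0xC46A.

C46A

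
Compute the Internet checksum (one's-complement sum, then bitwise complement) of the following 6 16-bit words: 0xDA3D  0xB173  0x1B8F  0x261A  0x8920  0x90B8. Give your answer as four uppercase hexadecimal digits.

18CC

One's-complement addition (fold any carry out of bit 15 back into bit 0):
  0xDA3D + 0xB173 = 0x18BB0 → wrap carry → 0x8BB1
  0x8BB1 + 0x1B8F = 0x0A740
  0xA740 + 0x261A = 0x0CD5A
  0xCD5A + 0x8920 = 0x1567A → wrap carry → 0x567B
  0x567B + 0x90B8 = 0x0E733
One's-complement sum = 0xE733.
Checksum = ~0xE733 & 0xFFFF = 0x18CC.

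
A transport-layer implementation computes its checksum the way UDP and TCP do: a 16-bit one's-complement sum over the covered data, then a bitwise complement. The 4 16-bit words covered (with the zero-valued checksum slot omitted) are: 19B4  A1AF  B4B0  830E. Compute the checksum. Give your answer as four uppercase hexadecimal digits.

0CDD

One's-complement addition (fold any carry out of bit 15 back into bit 0):
  0x19B4 + 0xA1AF = 0x0BB63
  0xBB63 + 0xB4B0 = 0x17013 → wrap carry → 0x7014
  0x7014 + 0x830E = 0x0F322
One's-complement sum = 0xF322.
Checksum = ~0xF322 & 0xFFFF = 0x0CDD.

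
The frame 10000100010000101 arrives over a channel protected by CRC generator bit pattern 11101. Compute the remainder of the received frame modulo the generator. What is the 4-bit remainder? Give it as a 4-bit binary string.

Modulo-2 division of 10000100010000101 by 11101:
  pos 0: 10000 XOR 11101 = 01101
  pos 1: 11011 XOR 11101 = 00110
  pos 3: 11000 XOR 11101 = 00101
  pos 5: 10101 XOR 11101 = 01000
  pos 6: 10000 XOR 11101 = 01101
  pos 7: 11010 XOR 11101 = 00111
  pos 9: 11100 XOR 11101 = 00001
Remainder = 1101 (nonzero — an error is detected).

1101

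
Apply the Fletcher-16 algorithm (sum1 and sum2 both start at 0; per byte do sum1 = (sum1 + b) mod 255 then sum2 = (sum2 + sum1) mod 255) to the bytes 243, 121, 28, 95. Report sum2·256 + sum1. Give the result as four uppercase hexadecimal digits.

Running sums (mod 255):
  after byte 0 (243): sum1=243, sum2=243
  after byte 1 (121): sum1=109, sum2=97
  after byte 2 (28): sum1=137, sum2=234
  after byte 3 (95): sum1=232, sum2=211
Checksum = sum2·256 + sum1 = 211·256 + 232 = 54248 = 0xD3E8.

D3E8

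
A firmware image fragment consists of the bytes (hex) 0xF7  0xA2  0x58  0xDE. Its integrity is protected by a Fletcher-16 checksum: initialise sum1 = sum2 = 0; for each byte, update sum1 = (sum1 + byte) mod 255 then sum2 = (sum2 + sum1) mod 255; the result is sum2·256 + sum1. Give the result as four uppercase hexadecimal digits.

57D1

Running sums (mod 255):
  after byte 0 (0xF7): sum1=247, sum2=247
  after byte 1 (0xA2): sum1=154, sum2=146
  after byte 2 (0x58): sum1=242, sum2=133
  after byte 3 (0xDE): sum1=209, sum2=87
Checksum = sum2·256 + sum1 = 87·256 + 209 = 22481 = 0x57D1.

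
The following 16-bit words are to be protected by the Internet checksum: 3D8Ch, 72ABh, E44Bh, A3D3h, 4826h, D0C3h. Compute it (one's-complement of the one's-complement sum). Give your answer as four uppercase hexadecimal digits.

AEBE

One's-complement addition (fold any carry out of bit 15 back into bit 0):
  0x3D8C + 0x72AB = 0x0B037
  0xB037 + 0xE44B = 0x19482 → wrap carry → 0x9483
  0x9483 + 0xA3D3 = 0x13856 → wrap carry → 0x3857
  0x3857 + 0x4826 = 0x0807D
  0x807D + 0xD0C3 = 0x15140 → wrap carry → 0x5141
One's-complement sum = 0x5141.
Checksum = ~0x5141 & 0xFFFF = 0xAEBE.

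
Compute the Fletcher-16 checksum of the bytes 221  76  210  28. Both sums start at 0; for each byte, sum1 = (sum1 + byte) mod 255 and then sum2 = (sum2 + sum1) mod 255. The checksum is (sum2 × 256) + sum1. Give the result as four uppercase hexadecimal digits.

Running sums (mod 255):
  after byte 0 (221): sum1=221, sum2=221
  after byte 1 (76): sum1=42, sum2=8
  after byte 2 (210): sum1=252, sum2=5
  after byte 3 (28): sum1=25, sum2=30
Checksum = sum2·256 + sum1 = 30·256 + 25 = 7705 = 0x1E19.

1E19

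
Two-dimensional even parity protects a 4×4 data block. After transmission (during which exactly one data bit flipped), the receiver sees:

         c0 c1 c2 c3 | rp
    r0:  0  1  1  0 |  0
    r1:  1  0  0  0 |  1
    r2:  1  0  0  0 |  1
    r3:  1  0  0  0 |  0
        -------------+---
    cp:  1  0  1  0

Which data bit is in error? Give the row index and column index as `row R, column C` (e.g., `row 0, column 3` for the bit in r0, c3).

row 3, column 1

Recompute each row's even parity and compare to rp:
  r0: data parity 0, sent rp 0 → ok
  r1: data parity 1, sent rp 1 → ok
  r2: data parity 1, sent rp 1 → ok
  r3: data parity 1, sent rp 0 → mismatch
Recompute each column's even parity and compare to cp:
  c0: data parity 1, sent cp 1 → ok
  c1: data parity 1, sent cp 0 → mismatch
  c2: data parity 1, sent cp 1 → ok
  c3: data parity 0, sent cp 0 → ok
Exactly one row (r3) and one column (c1) fail → the flipped bit is at their intersection.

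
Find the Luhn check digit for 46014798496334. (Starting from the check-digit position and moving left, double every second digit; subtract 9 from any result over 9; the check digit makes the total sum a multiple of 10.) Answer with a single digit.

0

Partial digits right→left: 4 3 3 6 9 4 8 9 7 4 1 0 6 4
Double every second digit counting from the check-digit position (so the 1st, 3rd, 5th, ... of the partial from the right).
  doubled (with −9 where >9): 8 6 9 7 5 2 3 → sum 40
  kept as-is: 3 6 4 9 4 0 4 → sum 30
Total = 40 + 30 = 70.
Check digit = (10 − (70 mod 10)) mod 10 = 0.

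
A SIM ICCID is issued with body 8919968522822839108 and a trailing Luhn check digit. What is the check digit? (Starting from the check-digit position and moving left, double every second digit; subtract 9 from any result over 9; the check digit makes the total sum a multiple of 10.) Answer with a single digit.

5

Partial digits right→left: 8 0 1 9 3 8 2 2 8 2 2 5 8 6 9 9 1 9 8
Double every second digit counting from the check-digit position (so the 1st, 3rd, 5th, ... of the partial from the right).
  doubled (with −9 where >9): 7 2 6 4 7 4 7 9 2 7 → sum 55
  kept as-is: 0 9 8 2 2 5 6 9 9 → sum 50
Total = 55 + 50 = 105.
Check digit = (10 − (105 mod 10)) mod 10 = 5.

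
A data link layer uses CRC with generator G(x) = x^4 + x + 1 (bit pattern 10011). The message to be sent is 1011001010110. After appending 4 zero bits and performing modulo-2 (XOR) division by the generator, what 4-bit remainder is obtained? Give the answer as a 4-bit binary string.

1110

Append 4 zeros: 10110010101100000. Divide by 10011 (XOR where the leading bit is 1):
  pos 0: 10110 XOR 10011 = 00101
  pos 2: 10101 XOR 10011 = 00110
  pos 4: 11001 XOR 10011 = 01010
  pos 5: 10100 XOR 10011 = 00111
  pos 7: 11111 XOR 10011 = 01100
  pos 8: 11000 XOR 10011 = 01011
  pos 9: 10110 XOR 10011 = 00101
  pos 11: 10100 XOR 10011 = 00111
Remainder (last 4 bits) = 1110. This is the CRC / FCS.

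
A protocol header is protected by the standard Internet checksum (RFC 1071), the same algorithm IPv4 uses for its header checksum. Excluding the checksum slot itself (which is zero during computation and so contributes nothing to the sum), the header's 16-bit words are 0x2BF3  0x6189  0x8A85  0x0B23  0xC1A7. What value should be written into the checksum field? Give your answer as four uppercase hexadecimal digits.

One's-complement addition (fold any carry out of bit 15 back into bit 0):
  0x2BF3 + 0x6189 = 0x08D7C
  0x8D7C + 0x8A85 = 0x11801 → wrap carry → 0x1802
  0x1802 + 0x0B23 = 0x02325
  0x2325 + 0xC1A7 = 0x0E4CC
One's-complement sum = 0xE4CC.
Checksum = ~0xE4CC & 0xFFFF = 0x1B33.

1B33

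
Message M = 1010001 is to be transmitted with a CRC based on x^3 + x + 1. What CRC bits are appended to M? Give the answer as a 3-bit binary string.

Append 3 zeros: 1010001000. Divide by 1011 (XOR where the leading bit is 1):
  pos 0: 1010 XOR 1011 = 0001
  pos 3: 1001 XOR 1011 = 0010
  pos 5: 1000 XOR 1011 = 0011
Remainder (last 3 bits) = 110. This is the CRC / FCS.

110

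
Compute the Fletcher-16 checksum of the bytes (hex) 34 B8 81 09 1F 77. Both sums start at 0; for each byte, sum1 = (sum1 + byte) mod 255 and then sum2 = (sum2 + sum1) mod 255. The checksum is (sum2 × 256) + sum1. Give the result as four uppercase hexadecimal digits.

Running sums (mod 255):
  after byte 0 (34): sum1=52, sum2=52
  after byte 1 (B8): sum1=236, sum2=33
  after byte 2 (81): sum1=110, sum2=143
  after byte 3 (09): sum1=119, sum2=7
  after byte 4 (1F): sum1=150, sum2=157
  after byte 5 (77): sum1=14, sum2=171
Checksum = sum2·256 + sum1 = 171·256 + 14 = 43790 = 0xAB0E.

AB0E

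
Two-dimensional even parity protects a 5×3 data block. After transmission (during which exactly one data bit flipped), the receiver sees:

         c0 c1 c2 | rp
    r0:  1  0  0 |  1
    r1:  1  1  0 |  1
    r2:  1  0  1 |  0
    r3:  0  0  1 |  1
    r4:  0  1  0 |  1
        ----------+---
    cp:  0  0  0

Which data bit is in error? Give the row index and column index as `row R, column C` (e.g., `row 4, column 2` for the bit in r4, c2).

Recompute each row's even parity and compare to rp:
  r0: data parity 1, sent rp 1 → ok
  r1: data parity 0, sent rp 1 → mismatch
  r2: data parity 0, sent rp 0 → ok
  r3: data parity 1, sent rp 1 → ok
  r4: data parity 1, sent rp 1 → ok
Recompute each column's even parity and compare to cp:
  c0: data parity 1, sent cp 0 → mismatch
  c1: data parity 0, sent cp 0 → ok
  c2: data parity 0, sent cp 0 → ok
Exactly one row (r1) and one column (c0) fail → the flipped bit is at their intersection.

row 1, column 0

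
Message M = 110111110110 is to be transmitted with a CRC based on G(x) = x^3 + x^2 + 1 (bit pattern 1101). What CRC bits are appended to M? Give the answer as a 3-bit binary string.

Append 3 zeros: 110111110110000. Divide by 1101 (XOR where the leading bit is 1):
  pos 0: 1101 XOR 1101 = 0000
  pos 4: 1111 XOR 1101 = 0010
  pos 6: 1001 XOR 1101 = 0100
  pos 7: 1001 XOR 1101 = 0100
  pos 8: 1000 XOR 1101 = 0101
  pos 9: 1010 XOR 1101 = 0111
  pos 10: 1110 XOR 1101 = 0011
Remainder (last 3 bits) = 110. This is the CRC / FCS.

110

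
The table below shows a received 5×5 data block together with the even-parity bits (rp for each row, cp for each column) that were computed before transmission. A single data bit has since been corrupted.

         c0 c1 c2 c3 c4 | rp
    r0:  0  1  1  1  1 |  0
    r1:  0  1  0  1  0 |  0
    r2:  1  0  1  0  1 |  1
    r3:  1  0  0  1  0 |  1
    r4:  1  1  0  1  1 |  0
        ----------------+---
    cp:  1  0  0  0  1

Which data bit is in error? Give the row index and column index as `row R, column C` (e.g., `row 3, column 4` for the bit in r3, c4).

row 3, column 1

Recompute each row's even parity and compare to rp:
  r0: data parity 0, sent rp 0 → ok
  r1: data parity 0, sent rp 0 → ok
  r2: data parity 1, sent rp 1 → ok
  r3: data parity 0, sent rp 1 → mismatch
  r4: data parity 0, sent rp 0 → ok
Recompute each column's even parity and compare to cp:
  c0: data parity 1, sent cp 1 → ok
  c1: data parity 1, sent cp 0 → mismatch
  c2: data parity 0, sent cp 0 → ok
  c3: data parity 0, sent cp 0 → ok
  c4: data parity 1, sent cp 1 → ok
Exactly one row (r3) and one column (c1) fail → the flipped bit is at their intersection.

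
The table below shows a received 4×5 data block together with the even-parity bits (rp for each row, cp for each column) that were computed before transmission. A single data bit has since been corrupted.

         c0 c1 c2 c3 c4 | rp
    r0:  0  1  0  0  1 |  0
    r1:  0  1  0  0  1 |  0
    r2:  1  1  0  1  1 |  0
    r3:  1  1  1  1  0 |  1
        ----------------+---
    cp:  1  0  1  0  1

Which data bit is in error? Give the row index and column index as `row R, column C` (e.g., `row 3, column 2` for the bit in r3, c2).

row 3, column 0

Recompute each row's even parity and compare to rp:
  r0: data parity 0, sent rp 0 → ok
  r1: data parity 0, sent rp 0 → ok
  r2: data parity 0, sent rp 0 → ok
  r3: data parity 0, sent rp 1 → mismatch
Recompute each column's even parity and compare to cp:
  c0: data parity 0, sent cp 1 → mismatch
  c1: data parity 0, sent cp 0 → ok
  c2: data parity 1, sent cp 1 → ok
  c3: data parity 0, sent cp 0 → ok
  c4: data parity 1, sent cp 1 → ok
Exactly one row (r3) and one column (c0) fail → the flipped bit is at their intersection.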